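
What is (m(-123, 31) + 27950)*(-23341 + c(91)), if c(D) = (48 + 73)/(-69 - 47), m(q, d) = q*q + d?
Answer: -58363977735/58 ≈ -1.0063e+9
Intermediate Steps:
m(q, d) = d + q² (m(q, d) = q² + d = d + q²)
c(D) = -121/116 (c(D) = 121/(-116) = 121*(-1/116) = -121/116)
(m(-123, 31) + 27950)*(-23341 + c(91)) = ((31 + (-123)²) + 27950)*(-23341 - 121/116) = ((31 + 15129) + 27950)*(-2707677/116) = (15160 + 27950)*(-2707677/116) = 43110*(-2707677/116) = -58363977735/58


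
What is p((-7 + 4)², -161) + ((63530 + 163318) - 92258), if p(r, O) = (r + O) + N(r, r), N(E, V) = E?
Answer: 134447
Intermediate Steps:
p(r, O) = O + 2*r (p(r, O) = (r + O) + r = (O + r) + r = O + 2*r)
p((-7 + 4)², -161) + ((63530 + 163318) - 92258) = (-161 + 2*(-7 + 4)²) + ((63530 + 163318) - 92258) = (-161 + 2*(-3)²) + (226848 - 92258) = (-161 + 2*9) + 134590 = (-161 + 18) + 134590 = -143 + 134590 = 134447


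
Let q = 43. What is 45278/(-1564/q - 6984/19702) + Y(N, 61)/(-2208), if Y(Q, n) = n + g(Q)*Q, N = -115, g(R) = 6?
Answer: -661537915643/536720640 ≈ -1232.6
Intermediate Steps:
Y(Q, n) = n + 6*Q
45278/(-1564/q - 6984/19702) + Y(N, 61)/(-2208) = 45278/(-1564/43 - 6984/19702) + (61 + 6*(-115))/(-2208) = 45278/(-1564*1/43 - 6984*1/19702) + (61 - 690)*(-1/2208) = 45278/(-1564/43 - 3492/9851) - 629*(-1/2208) = 45278/(-15557120/423593) + 629/2208 = 45278*(-423593/15557120) + 629/2208 = -9589721927/7778560 + 629/2208 = -661537915643/536720640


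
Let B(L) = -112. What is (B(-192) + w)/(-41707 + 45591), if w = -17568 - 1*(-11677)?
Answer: -6003/3884 ≈ -1.5456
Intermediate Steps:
w = -5891 (w = -17568 + 11677 = -5891)
(B(-192) + w)/(-41707 + 45591) = (-112 - 5891)/(-41707 + 45591) = -6003/3884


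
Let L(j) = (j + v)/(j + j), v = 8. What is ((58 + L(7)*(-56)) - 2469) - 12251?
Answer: -14722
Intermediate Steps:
L(j) = (8 + j)/(2*j) (L(j) = (j + 8)/(j + j) = (8 + j)/((2*j)) = (8 + j)*(1/(2*j)) = (8 + j)/(2*j))
((58 + L(7)*(-56)) - 2469) - 12251 = ((58 + ((1/2)*(8 + 7)/7)*(-56)) - 2469) - 12251 = ((58 + ((1/2)*(1/7)*15)*(-56)) - 2469) - 12251 = ((58 + (15/14)*(-56)) - 2469) - 12251 = ((58 - 60) - 2469) - 12251 = (-2 - 2469) - 12251 = -2471 - 12251 = -14722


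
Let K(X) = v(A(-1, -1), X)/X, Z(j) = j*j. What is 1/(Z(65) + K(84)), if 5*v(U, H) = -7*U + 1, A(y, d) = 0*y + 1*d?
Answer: 105/443627 ≈ 0.00023669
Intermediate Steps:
A(y, d) = d (A(y, d) = 0 + d = d)
Z(j) = j²
v(U, H) = ⅕ - 7*U/5 (v(U, H) = (-7*U + 1)/5 = (1 - 7*U)/5 = ⅕ - 7*U/5)
K(X) = 8/(5*X) (K(X) = (⅕ - 7/5*(-1))/X = (⅕ + 7/5)/X = 8/(5*X))
1/(Z(65) + K(84)) = 1/(65² + (8/5)/84) = 1/(4225 + (8/5)*(1/84)) = 1/(4225 + 2/105) = 1/(443627/105) = 105/443627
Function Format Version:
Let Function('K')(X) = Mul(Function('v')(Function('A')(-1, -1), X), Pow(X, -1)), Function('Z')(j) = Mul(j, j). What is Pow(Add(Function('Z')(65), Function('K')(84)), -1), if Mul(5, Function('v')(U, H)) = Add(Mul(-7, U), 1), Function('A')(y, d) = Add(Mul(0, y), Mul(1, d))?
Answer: Rational(105, 443627) ≈ 0.00023669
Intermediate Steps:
Function('A')(y, d) = d (Function('A')(y, d) = Add(0, d) = d)
Function('Z')(j) = Pow(j, 2)
Function('v')(U, H) = Add(Rational(1, 5), Mul(Rational(-7, 5), U)) (Function('v')(U, H) = Mul(Rational(1, 5), Add(Mul(-7, U), 1)) = Mul(Rational(1, 5), Add(1, Mul(-7, U))) = Add(Rational(1, 5), Mul(Rational(-7, 5), U)))
Function('K')(X) = Mul(Rational(8, 5), Pow(X, -1)) (Function('K')(X) = Mul(Add(Rational(1, 5), Mul(Rational(-7, 5), -1)), Pow(X, -1)) = Mul(Add(Rational(1, 5), Rational(7, 5)), Pow(X, -1)) = Mul(Rational(8, 5), Pow(X, -1)))
Pow(Add(Function('Z')(65), Function('K')(84)), -1) = Pow(Add(Pow(65, 2), Mul(Rational(8, 5), Pow(84, -1))), -1) = Pow(Add(4225, Mul(Rational(8, 5), Rational(1, 84))), -1) = Pow(Add(4225, Rational(2, 105)), -1) = Pow(Rational(443627, 105), -1) = Rational(105, 443627)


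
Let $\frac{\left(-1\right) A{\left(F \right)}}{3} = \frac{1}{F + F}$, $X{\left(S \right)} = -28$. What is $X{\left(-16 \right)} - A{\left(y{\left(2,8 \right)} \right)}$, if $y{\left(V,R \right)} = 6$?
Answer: $- \frac{111}{4} \approx -27.75$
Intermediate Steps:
$A{\left(F \right)} = - \frac{3}{2 F}$ ($A{\left(F \right)} = - \frac{3}{F + F} = - \frac{3}{2 F}$)
$X{\left(-16 \right)} - A{\left(y{\left(2,8 \right)} \right)} = -28 - - \frac{3}{2 \cdot 6} = -28 - \left(- \frac{3}{2}\right) \frac{1}{6} = -28 - - \frac{1}{4} = -28 + \frac{1}{4} = - \frac{111}{4}$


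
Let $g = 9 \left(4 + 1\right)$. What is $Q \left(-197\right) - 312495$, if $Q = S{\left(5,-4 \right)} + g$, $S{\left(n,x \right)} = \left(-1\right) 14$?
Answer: $-318602$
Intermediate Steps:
$S{\left(n,x \right)} = -14$
$g = 45$ ($g = 9 \cdot 5 = 45$)
$Q = 31$ ($Q = -14 + 45 = 31$)
$Q \left(-197\right) - 312495 = 31 \left(-197\right) - 312495 = -6107 - 312495 = -318602$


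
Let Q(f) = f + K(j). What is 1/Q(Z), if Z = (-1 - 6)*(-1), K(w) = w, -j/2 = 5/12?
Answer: 6/37 ≈ 0.16216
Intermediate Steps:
j = -⅚ (j = -10/12 = -2*5/12 = -⅚ ≈ -0.83333)
Z = 7 (Z = -7*(-1) = 7)
Q(f) = -⅚ + f (Q(f) = f - ⅚ = -⅚ + f)
1/Q(Z) = 1/(-⅚ + 7) = 1/(37/6) = 6/37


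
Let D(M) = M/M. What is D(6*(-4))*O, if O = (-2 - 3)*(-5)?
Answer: 25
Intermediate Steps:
D(M) = 1
O = 25 (O = -5*(-5) = 25)
D(6*(-4))*O = 1*25 = 25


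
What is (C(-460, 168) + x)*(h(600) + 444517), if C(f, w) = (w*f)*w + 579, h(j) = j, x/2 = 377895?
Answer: -5442299115507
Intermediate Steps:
x = 755790 (x = 2*377895 = 755790)
C(f, w) = 579 + f*w² (C(f, w) = (f*w)*w + 579 = f*w² + 579 = 579 + f*w²)
(C(-460, 168) + x)*(h(600) + 444517) = ((579 - 460*168²) + 755790)*(600 + 444517) = ((579 - 460*28224) + 755790)*445117 = ((579 - 12983040) + 755790)*445117 = (-12982461 + 755790)*445117 = -12226671*445117 = -5442299115507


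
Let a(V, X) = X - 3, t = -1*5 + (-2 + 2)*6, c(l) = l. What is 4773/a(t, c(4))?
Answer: 4773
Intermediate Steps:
t = -5 (t = -5 + 0*6 = -5 + 0 = -5)
a(V, X) = -3 + X
4773/a(t, c(4)) = 4773/(-3 + 4) = 4773/1 = 4773*1 = 4773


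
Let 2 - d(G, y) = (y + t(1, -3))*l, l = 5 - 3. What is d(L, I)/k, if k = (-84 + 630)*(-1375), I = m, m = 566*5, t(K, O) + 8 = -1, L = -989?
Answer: 188/25025 ≈ 0.0075125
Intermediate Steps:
t(K, O) = -9 (t(K, O) = -8 - 1 = -9)
m = 2830
l = 2
I = 2830
d(G, y) = 20 - 2*y (d(G, y) = 2 - (y - 9)*2 = 2 - (-9 + y)*2 = 2 - (-18 + 2*y) = 2 + (18 - 2*y) = 20 - 2*y)
k = -750750 (k = 546*(-1375) = -750750)
d(L, I)/k = (20 - 2*2830)/(-750750) = (20 - 5660)*(-1/750750) = -5640*(-1/750750) = 188/25025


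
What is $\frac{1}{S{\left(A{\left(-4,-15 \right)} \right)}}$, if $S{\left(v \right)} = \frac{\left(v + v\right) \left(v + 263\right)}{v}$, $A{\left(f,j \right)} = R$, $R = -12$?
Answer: $\frac{1}{502} \approx 0.001992$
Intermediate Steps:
$A{\left(f,j \right)} = -12$
$S{\left(v \right)} = 526 + 2 v$ ($S{\left(v \right)} = \frac{2 v \left(263 + v\right)}{v} = 526 + 2 v$)
$\frac{1}{S{\left(A{\left(-4,-15 \right)} \right)}} = \frac{1}{526 + 2 \left(-12\right)} = \frac{1}{526 - 24} = \frac{1}{502}$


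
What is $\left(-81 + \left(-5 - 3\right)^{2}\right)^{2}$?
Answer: $289$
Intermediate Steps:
$\left(-81 + \left(-5 - 3\right)^{2}\right)^{2} = \left(-81 + \left(-8\right)^{2}\right)^{2} = \left(-81 + 64\right)^{2} = \left(-17\right)^{2} = 289$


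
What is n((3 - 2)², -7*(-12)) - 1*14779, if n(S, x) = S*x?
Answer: -14695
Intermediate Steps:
n((3 - 2)², -7*(-12)) - 1*14779 = (3 - 2)²*(-7*(-12)) - 1*14779 = 1²*84 - 14779 = 1*84 - 14779 = 84 - 14779 = -14695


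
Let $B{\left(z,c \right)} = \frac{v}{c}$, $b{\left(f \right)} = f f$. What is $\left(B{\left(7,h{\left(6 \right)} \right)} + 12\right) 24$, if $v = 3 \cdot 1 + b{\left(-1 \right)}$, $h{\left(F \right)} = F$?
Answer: $304$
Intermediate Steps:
$b{\left(f \right)} = f^{2}$
$v = 4$ ($v = 3 \cdot 1 + \left(-1\right)^{2} = 3 + 1 = 4$)
$B{\left(z,c \right)} = \frac{4}{c}$
$\left(B{\left(7,h{\left(6 \right)} \right)} + 12\right) 24 = \left(\frac{4}{6} + 12\right) 24 = \left(4 \cdot \frac{1}{6} + 12\right) 24 = \left(\frac{2}{3} + 12\right) 24 = \frac{38}{3} \cdot 24 = 304$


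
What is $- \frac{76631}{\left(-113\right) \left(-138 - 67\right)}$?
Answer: $- \frac{76631}{23165} \approx -3.3081$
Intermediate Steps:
$- \frac{76631}{\left(-113\right) \left(-138 - 67\right)} = - \frac{76631}{\left(-113\right) \left(-205\right)} = - \frac{76631}{23165}$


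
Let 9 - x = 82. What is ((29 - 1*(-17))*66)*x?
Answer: -221628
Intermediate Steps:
x = -73 (x = 9 - 1*82 = 9 - 82 = -73)
((29 - 1*(-17))*66)*x = ((29 - 1*(-17))*66)*(-73) = ((29 + 17)*66)*(-73) = (46*66)*(-73) = 3036*(-73) = -221628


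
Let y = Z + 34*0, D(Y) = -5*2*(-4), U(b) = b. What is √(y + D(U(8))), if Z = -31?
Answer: 3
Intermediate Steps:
D(Y) = 40 (D(Y) = -10*(-4) = 40)
y = -31 (y = -31 + 34*0 = -31 + 0 = -31)
√(y + D(U(8))) = √(-31 + 40) = √9 = 3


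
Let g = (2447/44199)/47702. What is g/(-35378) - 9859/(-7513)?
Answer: 735385692100983685/560396866304169972 ≈ 1.3123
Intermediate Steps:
g = 2447/2108380698 (g = (2447*(1/44199))*(1/47702) = (2447/44199)*(1/47702) = 2447/2108380698 ≈ 1.1606e-6)
g/(-35378) - 9859/(-7513) = (2447/2108380698)/(-35378) - 9859/(-7513) = (2447/2108380698)*(-1/35378) - 9859*(-1/7513) = -2447/74590292333844 + 9859/7513 = 735385692100983685/560396866304169972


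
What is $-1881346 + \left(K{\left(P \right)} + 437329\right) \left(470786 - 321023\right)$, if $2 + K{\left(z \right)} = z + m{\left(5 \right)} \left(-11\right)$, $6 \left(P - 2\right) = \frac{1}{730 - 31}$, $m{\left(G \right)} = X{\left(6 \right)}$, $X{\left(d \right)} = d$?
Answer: $\frac{91546544427475}{1398} \approx 6.5484 \cdot 10^{10}$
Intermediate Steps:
$m{\left(G \right)} = 6$
$P = \frac{8389}{4194}$ ($P = 2 + \frac{1}{6 \left(730 - 31\right)} = 2 + \frac{1}{6 \cdot 699} = 2 + \frac{1}{6} \cdot \frac{1}{699} = 2 + \frac{1}{4194} = \frac{8389}{4194} \approx 2.0002$)
$K{\left(z \right)} = -68 + z$ ($K{\left(z \right)} = -2 + \left(z + 6 \left(-11\right)\right) = -2 + \left(z - 66\right) = -2 + \left(-66 + z\right) = -68 + z$)
$-1881346 + \left(K{\left(P \right)} + 437329\right) \left(470786 - 321023\right) = -1881346 + \left(\left(-68 + \frac{8389}{4194}\right) + 437329\right) \left(470786 - 321023\right) = -1881346 + \left(- \frac{276803}{4194} + 437329\right) 149763 = -1881346 + \frac{1833881023}{4194} \cdot 149763 = -1881346 + \frac{91549174549183}{1398} = \frac{91546544427475}{1398}$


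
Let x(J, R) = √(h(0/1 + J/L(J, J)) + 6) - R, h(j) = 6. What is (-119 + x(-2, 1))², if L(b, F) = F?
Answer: 14412 - 480*√3 ≈ 13581.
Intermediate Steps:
x(J, R) = -R + 2*√3 (x(J, R) = √(6 + 6) - R = √12 - R = 2*√3 - R = -R + 2*√3)
(-119 + x(-2, 1))² = (-119 + (-1*1 + 2*√3))² = (-119 + (-1 + 2*√3))² = (-120 + 2*√3)²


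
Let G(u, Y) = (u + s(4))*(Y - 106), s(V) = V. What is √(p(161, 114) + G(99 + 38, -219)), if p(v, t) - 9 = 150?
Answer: 3*I*√5074 ≈ 213.7*I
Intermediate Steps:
G(u, Y) = (-106 + Y)*(4 + u) (G(u, Y) = (u + 4)*(Y - 106) = (4 + u)*(-106 + Y) = (-106 + Y)*(4 + u))
p(v, t) = 159 (p(v, t) = 9 + 150 = 159)
√(p(161, 114) + G(99 + 38, -219)) = √(159 + (-424 - 106*(99 + 38) + 4*(-219) - 219*(99 + 38))) = √(159 + (-424 - 106*137 - 876 - 219*137)) = √(159 + (-424 - 14522 - 876 - 30003)) = √(159 - 45825) = √(-45666) = 3*I*√5074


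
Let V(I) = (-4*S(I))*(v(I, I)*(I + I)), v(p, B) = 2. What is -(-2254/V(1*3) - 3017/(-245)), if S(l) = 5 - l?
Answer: -60133/1680 ≈ -35.793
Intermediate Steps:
V(I) = 4*I*(-20 + 4*I) (V(I) = (-4*(5 - I))*(2*(I + I)) = (-20 + 4*I)*(2*(2*I)) = (-20 + 4*I)*(4*I) = 4*I*(-20 + 4*I))
-(-2254/V(1*3) - 3017/(-245)) = -(-2254*1/(48*(-5 + 1*3)) - 3017/(-245)) = -(-2254*1/(48*(-5 + 3)) - 3017*(-1/245)) = -(-2254/(16*3*(-2)) + 431/35) = -(-2254/(-96) + 431/35) = -(-2254*(-1/96) + 431/35) = -(1127/48 + 431/35) = -1*60133/1680 = -60133/1680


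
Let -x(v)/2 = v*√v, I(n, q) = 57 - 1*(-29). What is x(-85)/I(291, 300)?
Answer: 85*I*√85/43 ≈ 18.225*I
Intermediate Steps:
I(n, q) = 86 (I(n, q) = 57 + 29 = 86)
x(v) = -2*v^(3/2) (x(v) = -2*v*√v = -2*v^(3/2))
x(-85)/I(291, 300) = -(-170)*I*√85/86 = -(-170)*I*√85*(1/86) = (170*I*√85)*(1/86) = 85*I*√85/43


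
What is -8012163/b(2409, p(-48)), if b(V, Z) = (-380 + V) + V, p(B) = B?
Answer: -8012163/4438 ≈ -1805.4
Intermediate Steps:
b(V, Z) = -380 + 2*V
-8012163/b(2409, p(-48)) = -8012163/(-380 + 2*2409) = -8012163/(-380 + 4818) = -8012163/4438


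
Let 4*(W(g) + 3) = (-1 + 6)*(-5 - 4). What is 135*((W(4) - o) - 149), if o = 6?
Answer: -91395/4 ≈ -22849.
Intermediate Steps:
W(g) = -57/4 (W(g) = -3 + ((-1 + 6)*(-5 - 4))/4 = -3 + (5*(-9))/4 = -3 + (¼)*(-45) = -3 - 45/4 = -57/4)
135*((W(4) - o) - 149) = 135*((-57/4 - 1*6) - 149) = 135*((-57/4 - 6) - 149) = 135*(-81/4 - 149) = 135*(-677/4) = -91395/4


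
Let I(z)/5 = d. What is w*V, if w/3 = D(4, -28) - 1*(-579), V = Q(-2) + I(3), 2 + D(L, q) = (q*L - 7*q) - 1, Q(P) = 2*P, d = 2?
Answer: 11880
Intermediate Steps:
I(z) = 10 (I(z) = 5*2 = 10)
D(L, q) = -3 - 7*q + L*q (D(L, q) = -2 + ((q*L - 7*q) - 1) = -2 + ((L*q - 7*q) - 1) = -2 + ((-7*q + L*q) - 1) = -2 + (-1 - 7*q + L*q) = -3 - 7*q + L*q)
V = 6 (V = 2*(-2) + 10 = -4 + 10 = 6)
w = 1980 (w = 3*((-3 - 7*(-28) + 4*(-28)) - 1*(-579)) = 3*((-3 + 196 - 112) + 579) = 3*(81 + 579) = 3*660 = 1980)
w*V = 1980*6 = 11880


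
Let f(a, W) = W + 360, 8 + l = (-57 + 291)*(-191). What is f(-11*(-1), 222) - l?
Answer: 45284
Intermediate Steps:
l = -44702 (l = -8 + (-57 + 291)*(-191) = -8 + 234*(-191) = -8 - 44694 = -44702)
f(a, W) = 360 + W
f(-11*(-1), 222) - l = (360 + 222) - 1*(-44702) = 582 + 44702 = 45284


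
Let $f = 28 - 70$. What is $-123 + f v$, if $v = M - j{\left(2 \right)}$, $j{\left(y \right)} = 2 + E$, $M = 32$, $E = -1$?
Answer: $-1425$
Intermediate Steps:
$j{\left(y \right)} = 1$ ($j{\left(y \right)} = 2 - 1 = 1$)
$f = -42$
$v = 31$ ($v = 32 - 1 = 31$)
$-123 + f v = -123 - 1302 = -1425$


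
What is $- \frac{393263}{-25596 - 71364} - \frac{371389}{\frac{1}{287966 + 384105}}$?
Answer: $- \frac{24201194340584977}{96960} \approx -2.496 \cdot 10^{11}$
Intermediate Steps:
$- \frac{393263}{-25596 - 71364} - \frac{371389}{\frac{1}{287966 + 384105}} = - \frac{393263}{-25596 - 71364} - \frac{371389}{\frac{1}{672071}} = - \frac{393263}{-96960} - 371389 \frac{1}{\frac{1}{672071}} = \left(-393263\right) \left(- \frac{1}{96960}\right) - 249599776619 = \frac{393263}{96960} - 249599776619 = - \frac{24201194340584977}{96960}$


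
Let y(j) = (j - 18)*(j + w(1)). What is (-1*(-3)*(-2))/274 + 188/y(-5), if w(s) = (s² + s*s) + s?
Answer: 12809/3151 ≈ 4.0651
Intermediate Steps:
w(s) = s + 2*s² (w(s) = (s² + s²) + s = 2*s² + s = s + 2*s²)
y(j) = (-18 + j)*(3 + j) (y(j) = (j - 18)*(j + 1*(1 + 2*1)) = (-18 + j)*(j + 1*(1 + 2)) = (-18 + j)*(j + 1*3) = (-18 + j)*(j + 3) = (-18 + j)*(3 + j))
(-1*(-3)*(-2))/274 + 188/y(-5) = (-1*(-3)*(-2))/274 + 188/(-54 + (-5)² - 15*(-5)) = (3*(-2))*(1/274) + 188/(-54 + 25 + 75) = -6*1/274 + 188/46 = -3/137 + 188*(1/46) = -3/137 + 94/23 = 12809/3151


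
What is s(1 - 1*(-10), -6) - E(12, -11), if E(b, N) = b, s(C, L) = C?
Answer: -1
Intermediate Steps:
s(1 - 1*(-10), -6) - E(12, -11) = (1 - 1*(-10)) - 1*12 = (1 + 10) - 12 = 11 - 12 = -1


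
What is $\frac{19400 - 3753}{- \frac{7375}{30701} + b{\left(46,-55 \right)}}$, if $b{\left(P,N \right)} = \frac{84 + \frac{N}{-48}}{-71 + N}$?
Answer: $- \frac{2905329452256}{170078987} \approx -17082.0$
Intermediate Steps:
$b{\left(P,N \right)} = \frac{84 - \frac{N}{48}}{-71 + N}$ ($b{\left(P,N \right)} = \frac{84 + N \left(- \frac{1}{48}\right)}{-71 + N} = \frac{84 - \frac{N}{48}}{-71 + N}$)
$\frac{19400 - 3753}{- \frac{7375}{30701} + b{\left(46,-55 \right)}} = \frac{19400 - 3753}{- \frac{7375}{30701} + \frac{4032 - -55}{48 \left(-71 - 55\right)}} = \frac{15647}{\left(-7375\right) \frac{1}{30701} + \frac{4032 + 55}{48 \left(-126\right)}} = \frac{15647}{- \frac{7375}{30701} + \frac{1}{48} \left(- \frac{1}{126}\right) 4087} = \frac{15647}{- \frac{7375}{30701} - \frac{4087}{6048}} = \frac{15647}{- \frac{170078987}{185679648}} = 15647 \left(- \frac{185679648}{170078987}\right) = - \frac{2905329452256}{170078987}$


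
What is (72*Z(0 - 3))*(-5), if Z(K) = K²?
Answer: -3240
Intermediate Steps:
(72*Z(0 - 3))*(-5) = (72*(0 - 3)²)*(-5) = (72*(-3)²)*(-5) = (72*9)*(-5) = 648*(-5) = -3240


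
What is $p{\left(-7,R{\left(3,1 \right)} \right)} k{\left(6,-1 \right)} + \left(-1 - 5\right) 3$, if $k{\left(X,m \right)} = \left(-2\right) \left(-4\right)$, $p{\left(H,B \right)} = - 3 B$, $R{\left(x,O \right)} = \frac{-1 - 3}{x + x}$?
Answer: $-2$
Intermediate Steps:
$R{\left(x,O \right)} = - \frac{2}{x}$ ($R{\left(x,O \right)} = - \frac{4}{2 x} = - 4 \frac{1}{2 x} = - \frac{2}{x}$)
$k{\left(X,m \right)} = 8$
$p{\left(-7,R{\left(3,1 \right)} \right)} k{\left(6,-1 \right)} + \left(-1 - 5\right) 3 = - 3 \left(- \frac{2}{3}\right) 8 + \left(-1 - 5\right) 3 = - 3 \left(\left(-2\right) \frac{1}{3}\right) 8 - 18 = \left(-3\right) \left(- \frac{2}{3}\right) 8 - 18 = 2 \cdot 8 - 18 = 16 - 18 = -2$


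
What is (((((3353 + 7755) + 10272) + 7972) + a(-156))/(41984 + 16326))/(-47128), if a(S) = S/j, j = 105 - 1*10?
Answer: -697071/65265799900 ≈ -1.0680e-5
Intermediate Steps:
j = 95 (j = 105 - 10 = 95)
a(S) = S/95
(((((3353 + 7755) + 10272) + 7972) + a(-156))/(41984 + 16326))/(-47128) = (((((3353 + 7755) + 10272) + 7972) + (1/95)*(-156))/(41984 + 16326))/(-47128) = ((((11108 + 10272) + 7972) - 156/95)/58310)*(-1/47128) = (((21380 + 7972) - 156/95)*(1/58310))*(-1/47128) = ((29352 - 156/95)*(1/58310))*(-1/47128) = ((2788284/95)*(1/58310))*(-1/47128) = (1394142/2769725)*(-1/47128) = -697071/65265799900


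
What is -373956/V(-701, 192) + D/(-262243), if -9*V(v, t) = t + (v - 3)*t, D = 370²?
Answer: -75090358681/2949709264 ≈ -25.457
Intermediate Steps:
D = 136900
V(v, t) = -t/9 - t*(-3 + v)/9 (V(v, t) = -(t + (v - 3)*t)/9 = -(t + (-3 + v)*t)/9 = -(t + t*(-3 + v))/9 = -t/9 - t*(-3 + v)/9)
-373956/V(-701, 192) + D/(-262243) = -373956*3/(64*(2 - 1*(-701))) + 136900/(-262243) = -373956*3/(64*(2 + 701)) + 136900*(-1/262243) = -373956/((⅑)*192*703) - 136900/262243 = -373956/44992/3 - 136900/262243 = -373956*3/44992 - 136900/262243 = -280467/11248 - 136900/262243 = -75090358681/2949709264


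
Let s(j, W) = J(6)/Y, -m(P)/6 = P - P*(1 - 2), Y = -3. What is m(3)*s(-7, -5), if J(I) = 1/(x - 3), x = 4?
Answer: 12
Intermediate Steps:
J(I) = 1 (J(I) = 1/(4 - 3) = 1/1 = 1)
m(P) = -12*P (m(P) = -6*(P - P*(1 - 2)) = -6*(P - P*(-1)) = -6*(P - (-1)*P) = -6*(P + P) = -12*P)
s(j, W) = -⅓ (s(j, W) = 1/(-3) = 1*(-⅓) = -⅓)
m(3)*s(-7, -5) = -12*3*(-⅓) = -36*(-⅓) = 12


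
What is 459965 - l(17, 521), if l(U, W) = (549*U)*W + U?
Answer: -4402545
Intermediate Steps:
l(U, W) = U + 549*U*W (l(U, W) = 549*U*W + U = U + 549*U*W)
459965 - l(17, 521) = 459965 - 17*(1 + 549*521) = 459965 - 17*(1 + 286029) = 459965 - 17*286030 = 459965 - 1*4862510 = 459965 - 4862510 = -4402545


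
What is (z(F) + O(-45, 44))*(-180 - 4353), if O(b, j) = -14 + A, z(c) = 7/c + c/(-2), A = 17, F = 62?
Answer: 7837557/62 ≈ 1.2641e+5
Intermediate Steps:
z(c) = 7/c - c/2 (z(c) = 7/c + c*(-½) = 7/c - c/2)
O(b, j) = 3 (O(b, j) = -14 + 17 = 3)
(z(F) + O(-45, 44))*(-180 - 4353) = ((7/62 - ½*62) + 3)*(-180 - 4353) = ((7*(1/62) - 31) + 3)*(-4533) = ((7/62 - 31) + 3)*(-4533) = (-1915/62 + 3)*(-4533) = -1729/62*(-4533) = 7837557/62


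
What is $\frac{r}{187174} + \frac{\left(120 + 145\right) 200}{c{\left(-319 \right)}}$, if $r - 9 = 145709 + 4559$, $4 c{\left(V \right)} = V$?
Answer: $- \frac{39632949637}{59708506} \approx -663.77$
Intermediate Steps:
$c{\left(V \right)} = \frac{V}{4}$
$r = 150277$ ($r = 9 + \left(145709 + 4559\right) = 9 + 150268 = 150277$)
$\frac{r}{187174} + \frac{\left(120 + 145\right) 200}{c{\left(-319 \right)}} = \frac{150277}{187174} + \frac{\left(120 + 145\right) 200}{\frac{1}{4} \left(-319\right)} = 150277 \cdot \frac{1}{187174} + \frac{265 \cdot 200}{- \frac{319}{4}} = \frac{150277}{187174} + 53000 \left(- \frac{4}{319}\right) = \frac{150277}{187174} - \frac{212000}{319} = - \frac{39632949637}{59708506}$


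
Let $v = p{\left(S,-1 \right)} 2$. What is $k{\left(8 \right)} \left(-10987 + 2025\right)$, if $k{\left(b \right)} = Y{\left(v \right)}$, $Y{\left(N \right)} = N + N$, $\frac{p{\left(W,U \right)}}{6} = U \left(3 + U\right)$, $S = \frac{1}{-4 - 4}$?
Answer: $430176$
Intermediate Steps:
$S = - \frac{1}{8}$ ($S = \frac{1}{-8} = - \frac{1}{8} \approx -0.125$)
$p{\left(W,U \right)} = 6 U \left(3 + U\right)$
$v = -24$ ($v = 6 \left(-1\right) \left(3 - 1\right) 2 = 6 \left(-1\right) 2 \cdot 2 = \left(-12\right) 2 = -24$)
$Y{\left(N \right)} = 2 N$
$k{\left(b \right)} = -48$ ($k{\left(b \right)} = 2 \left(-24\right) = -48$)
$k{\left(8 \right)} \left(-10987 + 2025\right) = - 48 \left(-10987 + 2025\right) = \left(-48\right) \left(-8962\right) = 430176$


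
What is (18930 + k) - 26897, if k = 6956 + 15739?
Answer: 14728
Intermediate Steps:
k = 22695
(18930 + k) - 26897 = (18930 + 22695) - 26897 = 41625 - 26897 = 14728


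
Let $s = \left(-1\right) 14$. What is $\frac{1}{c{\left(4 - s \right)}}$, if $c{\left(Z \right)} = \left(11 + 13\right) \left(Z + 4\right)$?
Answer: $\frac{1}{528} \approx 0.0018939$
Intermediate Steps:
$s = -14$
$c{\left(Z \right)} = 96 + 24 Z$ ($c{\left(Z \right)} = 24 \left(4 + Z\right) = 96 + 24 Z$)
$\frac{1}{c{\left(4 - s \right)}} = \frac{1}{96 + 24 \left(4 - -14\right)} = \frac{1}{96 + 24 \left(4 + 14\right)} = \frac{1}{96 + 24 \cdot 18} = \frac{1}{96 + 432} = \frac{1}{528}$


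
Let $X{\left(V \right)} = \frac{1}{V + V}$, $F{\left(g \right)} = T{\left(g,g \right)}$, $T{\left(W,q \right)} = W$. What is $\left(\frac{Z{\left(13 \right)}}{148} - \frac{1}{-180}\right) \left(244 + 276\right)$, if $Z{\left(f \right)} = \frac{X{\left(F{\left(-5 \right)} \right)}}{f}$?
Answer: $\frac{953}{333} \approx 2.8619$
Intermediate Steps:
$F{\left(g \right)} = g$
$X{\left(V \right)} = \frac{1}{2 V}$
$Z{\left(f \right)} = - \frac{1}{10 f}$ ($Z{\left(f \right)} = \frac{\frac{1}{2} \frac{1}{-5}}{f} = \frac{\frac{1}{2} \left(- \frac{1}{5}\right)}{f} = - \frac{1}{10 f}$)
$\left(\frac{Z{\left(13 \right)}}{148} - \frac{1}{-180}\right) \left(244 + 276\right) = \left(\frac{\left(- \frac{1}{10}\right) \frac{1}{13}}{148} - \frac{1}{-180}\right) \left(244 + 276\right) = \left(\left(- \frac{1}{10}\right) \frac{1}{13} \cdot \frac{1}{148} - - \frac{1}{180}\right) 520 = \left(\left(- \frac{1}{130}\right) \frac{1}{148} + \frac{1}{180}\right) 520 = \left(- \frac{1}{19240} + \frac{1}{180}\right) 520 = \frac{953}{173160} \cdot 520 = \frac{953}{333}$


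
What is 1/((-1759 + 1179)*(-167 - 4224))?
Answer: 1/2546780 ≈ 3.9265e-7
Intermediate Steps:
1/((-1759 + 1179)*(-167 - 4224)) = 1/(-580*(-4391)) = 1/2546780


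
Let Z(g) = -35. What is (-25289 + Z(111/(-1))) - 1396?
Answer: -26720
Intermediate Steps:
(-25289 + Z(111/(-1))) - 1396 = (-25289 - 35) - 1396 = -25324 - 1396 = -26720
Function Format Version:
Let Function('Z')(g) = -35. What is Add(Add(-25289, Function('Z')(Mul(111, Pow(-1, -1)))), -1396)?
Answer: -26720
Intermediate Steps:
Add(Add(-25289, Function('Z')(Mul(111, Pow(-1, -1)))), -1396) = Add(Add(-25289, -35), -1396) = Add(-25324, -1396) = -26720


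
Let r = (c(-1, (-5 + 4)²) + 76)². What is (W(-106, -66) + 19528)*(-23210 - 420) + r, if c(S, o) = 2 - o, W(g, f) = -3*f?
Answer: -466119451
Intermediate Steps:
r = 5929 (r = ((2 - (-5 + 4)²) + 76)² = ((2 - 1*(-1)²) + 76)² = ((2 - 1*1) + 76)² = ((2 - 1) + 76)² = (1 + 76)² = 77² = 5929)
(W(-106, -66) + 19528)*(-23210 - 420) + r = (-3*(-66) + 19528)*(-23210 - 420) + 5929 = (198 + 19528)*(-23630) + 5929 = 19726*(-23630) + 5929 = -466125380 + 5929 = -466119451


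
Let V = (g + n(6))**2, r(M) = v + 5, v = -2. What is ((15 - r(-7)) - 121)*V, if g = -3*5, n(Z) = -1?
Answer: -27904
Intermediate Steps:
r(M) = 3 (r(M) = -2 + 5 = 3)
g = -15
V = 256 (V = (-15 - 1)**2 = (-16)**2 = 256)
((15 - r(-7)) - 121)*V = ((15 - 1*3) - 121)*256 = ((15 - 3) - 121)*256 = (12 - 121)*256 = -109*256 = -27904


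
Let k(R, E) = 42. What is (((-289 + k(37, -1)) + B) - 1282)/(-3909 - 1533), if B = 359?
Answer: 195/907 ≈ 0.21499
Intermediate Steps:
(((-289 + k(37, -1)) + B) - 1282)/(-3909 - 1533) = (((-289 + 42) + 359) - 1282)/(-3909 - 1533) = ((-247 + 359) - 1282)/(-5442) = (112 - 1282)*(-1/5442) = -1170*(-1/5442) = 195/907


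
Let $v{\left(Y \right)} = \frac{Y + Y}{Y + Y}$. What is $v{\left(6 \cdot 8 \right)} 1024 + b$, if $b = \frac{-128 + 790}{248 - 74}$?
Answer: $\frac{89419}{87} \approx 1027.8$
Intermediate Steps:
$v{\left(Y \right)} = 1$ ($v{\left(Y \right)} = \frac{2 Y}{2 Y} = 2 Y \frac{1}{2 Y} = 1$)
$b = \frac{331}{87}$ ($b = \frac{662}{174} = 662 \cdot \frac{1}{174} = \frac{331}{87} \approx 3.8046$)
$v{\left(6 \cdot 8 \right)} 1024 + b = 1 \cdot 1024 + \frac{331}{87} = 1024 + \frac{331}{87} = \frac{89419}{87}$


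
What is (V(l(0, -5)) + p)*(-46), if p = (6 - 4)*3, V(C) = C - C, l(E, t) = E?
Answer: -276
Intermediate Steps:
V(C) = 0
p = 6 (p = 2*3 = 6)
(V(l(0, -5)) + p)*(-46) = (0 + 6)*(-46) = 6*(-46) = -276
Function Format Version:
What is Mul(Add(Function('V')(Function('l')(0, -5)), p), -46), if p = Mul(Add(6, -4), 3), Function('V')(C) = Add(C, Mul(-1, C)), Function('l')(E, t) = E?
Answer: -276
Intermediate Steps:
Function('V')(C) = 0
p = 6 (p = Mul(2, 3) = 6)
Mul(Add(Function('V')(Function('l')(0, -5)), p), -46) = Mul(Add(0, 6), -46) = Mul(6, -46) = -276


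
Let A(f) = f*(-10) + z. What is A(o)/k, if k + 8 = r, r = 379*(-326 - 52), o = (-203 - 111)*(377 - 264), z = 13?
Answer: -354833/143270 ≈ -2.4767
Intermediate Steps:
o = -35482 (o = -314*113 = -35482)
A(f) = 13 - 10*f (A(f) = f*(-10) + 13 = -10*f + 13 = 13 - 10*f)
r = -143262 (r = 379*(-378) = -143262)
k = -143270 (k = -8 - 143262 = -143270)
A(o)/k = (13 - 10*(-35482))/(-143270) = (13 + 354820)*(-1/143270) = 354833*(-1/143270) = -354833/143270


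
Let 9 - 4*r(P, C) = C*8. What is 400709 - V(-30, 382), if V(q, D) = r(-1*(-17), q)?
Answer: 1602587/4 ≈ 4.0065e+5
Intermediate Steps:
r(P, C) = 9/4 - 2*C (r(P, C) = 9/4 - C*8/4 = 9/4 - 2*C)
V(q, D) = 9/4 - 2*q
400709 - V(-30, 382) = 400709 - (9/4 - 2*(-30)) = 400709 - (9/4 + 60) = 400709 - 1*249/4 = 400709 - 249/4 = 1602587/4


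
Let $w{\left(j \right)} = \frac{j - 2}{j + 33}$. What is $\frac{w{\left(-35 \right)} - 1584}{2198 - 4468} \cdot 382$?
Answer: $\frac{598021}{2270} \approx 263.45$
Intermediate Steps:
$w{\left(j \right)} = \frac{-2 + j}{33 + j}$
$\frac{w{\left(-35 \right)} - 1584}{2198 - 4468} \cdot 382 = \frac{\frac{-2 - 35}{33 - 35} - 1584}{2198 - 4468} \cdot 382 = \frac{\frac{1}{-2} \left(-37\right) - 1584}{2198 - 4468} \cdot 382 = \frac{\left(- \frac{1}{2}\right) \left(-37\right) - 1584}{-2270} \cdot 382 = \left(\frac{37}{2} - 1584\right) \left(- \frac{1}{2270}\right) 382 = \left(- \frac{3131}{2}\right) \left(- \frac{1}{2270}\right) 382 = \frac{3131}{4540} \cdot 382 = \frac{598021}{2270}$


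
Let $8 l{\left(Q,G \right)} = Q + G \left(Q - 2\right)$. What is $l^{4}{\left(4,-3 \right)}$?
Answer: $\frac{1}{256} \approx 0.0039063$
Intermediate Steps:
$l{\left(Q,G \right)} = \frac{Q}{8} + \frac{G \left(-2 + Q\right)}{8}$ ($l{\left(Q,G \right)} = \frac{Q + G \left(Q - 2\right)}{8} = \frac{Q + G \left(-2 + Q\right)}{8} = \frac{Q}{8} + \frac{G \left(-2 + Q\right)}{8}$)
$l^{4}{\left(4,-3 \right)} = \left(\left(- \frac{1}{4}\right) \left(-3\right) + \frac{1}{8} \cdot 4 + \frac{1}{8} \left(-3\right) 4\right)^{4} = \left(\frac{3}{4} + \frac{1}{2} - \frac{3}{2}\right)^{4} = \left(- \frac{1}{4}\right)^{4} = \frac{1}{256}$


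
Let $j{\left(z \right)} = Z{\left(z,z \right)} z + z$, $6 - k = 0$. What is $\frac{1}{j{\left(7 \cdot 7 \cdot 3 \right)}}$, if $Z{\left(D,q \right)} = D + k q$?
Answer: $\frac{1}{151410} \approx 6.6046 \cdot 10^{-6}$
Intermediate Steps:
$k = 6$ ($k = 6 - 0 = 6 + 0 = 6$)
$Z{\left(D,q \right)} = D + 6 q$
$j{\left(z \right)} = z + 7 z^{2}$ ($j{\left(z \right)} = \left(z + 6 z\right) z + z = 7 z z + z = 7 z^{2} + z = z + 7 z^{2}$)
$\frac{1}{j{\left(7 \cdot 7 \cdot 3 \right)}} = \frac{1}{7 \cdot 7 \cdot 3 \left(1 + 7 \cdot 7 \cdot 7 \cdot 3\right)} = \frac{1}{49 \cdot 3 \left(1 + 7 \cdot 49 \cdot 3\right)} = \frac{1}{147 \left(1 + 7 \cdot 147\right)} = \frac{1}{147 \left(1 + 1029\right)} = \frac{1}{147 \cdot 1030} = \frac{1}{151410}$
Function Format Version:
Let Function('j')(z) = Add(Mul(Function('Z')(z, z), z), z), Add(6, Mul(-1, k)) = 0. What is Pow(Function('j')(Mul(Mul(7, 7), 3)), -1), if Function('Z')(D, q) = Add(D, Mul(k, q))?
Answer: Rational(1, 151410) ≈ 6.6046e-6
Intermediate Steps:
k = 6 (k = Add(6, Mul(-1, 0)) = Add(6, 0) = 6)
Function('Z')(D, q) = Add(D, Mul(6, q))
Function('j')(z) = Add(z, Mul(7, Pow(z, 2))) (Function('j')(z) = Add(Mul(Add(z, Mul(6, z)), z), z) = Add(Mul(Mul(7, z), z), z) = Add(Mul(7, Pow(z, 2)), z) = Add(z, Mul(7, Pow(z, 2))))
Pow(Function('j')(Mul(Mul(7, 7), 3)), -1) = Pow(Mul(Mul(Mul(7, 7), 3), Add(1, Mul(7, Mul(Mul(7, 7), 3)))), -1) = Pow(Mul(Mul(49, 3), Add(1, Mul(7, Mul(49, 3)))), -1) = Pow(Mul(147, Add(1, Mul(7, 147))), -1) = Pow(Mul(147, Add(1, 1029)), -1) = Pow(Mul(147, 1030), -1) = Pow(151410, -1) = Rational(1, 151410)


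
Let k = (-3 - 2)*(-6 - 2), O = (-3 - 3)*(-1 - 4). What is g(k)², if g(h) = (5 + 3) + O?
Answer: 1444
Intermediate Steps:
O = 30 (O = -6*(-5) = 30)
k = 40 (k = -5*(-8) = 40)
g(h) = 38 (g(h) = (5 + 3) + 30 = 8 + 30 = 38)
g(k)² = 38² = 1444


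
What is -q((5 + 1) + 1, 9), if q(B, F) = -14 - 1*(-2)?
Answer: 12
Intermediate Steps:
q(B, F) = -12 (q(B, F) = -14 + 2 = -12)
-q((5 + 1) + 1, 9) = -1*(-12) = 12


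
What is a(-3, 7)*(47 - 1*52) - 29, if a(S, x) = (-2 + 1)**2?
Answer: -34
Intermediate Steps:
a(S, x) = 1 (a(S, x) = (-1)**2 = 1)
a(-3, 7)*(47 - 1*52) - 29 = 1*(47 - 1*52) - 29 = 1*(47 - 52) - 29 = 1*(-5) - 29 = -5 - 29 = -34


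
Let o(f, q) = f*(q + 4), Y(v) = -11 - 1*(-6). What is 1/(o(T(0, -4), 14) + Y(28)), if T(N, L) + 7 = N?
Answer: -1/131 ≈ -0.0076336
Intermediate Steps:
T(N, L) = -7 + N
Y(v) = -5 (Y(v) = -11 + 6 = -5)
o(f, q) = f*(4 + q)
1/(o(T(0, -4), 14) + Y(28)) = 1/((-7 + 0)*(4 + 14) - 5) = 1/(-7*18 - 5) = 1/(-126 - 5) = 1/(-131) = -1/131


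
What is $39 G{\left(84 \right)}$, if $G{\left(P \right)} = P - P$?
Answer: $0$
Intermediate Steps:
$G{\left(P \right)} = 0$
$39 G{\left(84 \right)} = 39 \cdot 0 = 0$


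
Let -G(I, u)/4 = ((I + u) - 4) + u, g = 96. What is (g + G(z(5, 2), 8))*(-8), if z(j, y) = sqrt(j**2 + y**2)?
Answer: -384 + 32*sqrt(29) ≈ -211.67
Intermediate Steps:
G(I, u) = 16 - 8*u - 4*I (G(I, u) = -4*(((I + u) - 4) + u) = -4*((-4 + I + u) + u) = -4*(-4 + I + 2*u) = 16 - 8*u - 4*I)
(g + G(z(5, 2), 8))*(-8) = (96 + (16 - 8*8 - 4*sqrt(5**2 + 2**2)))*(-8) = (96 + (16 - 64 - 4*sqrt(25 + 4)))*(-8) = (96 + (16 - 64 - 4*sqrt(29)))*(-8) = (96 + (-48 - 4*sqrt(29)))*(-8) = (48 - 4*sqrt(29))*(-8) = -384 + 32*sqrt(29)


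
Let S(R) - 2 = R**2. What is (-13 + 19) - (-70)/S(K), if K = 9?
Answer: 568/83 ≈ 6.8434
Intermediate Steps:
S(R) = 2 + R**2
(-13 + 19) - (-70)/S(K) = (-13 + 19) - (-70)/(2 + 9**2) = 6 - (-70)/(2 + 81) = 6 - (-70)/83 = 6 - 70*(-1/83) = 6 + 70/83 = 568/83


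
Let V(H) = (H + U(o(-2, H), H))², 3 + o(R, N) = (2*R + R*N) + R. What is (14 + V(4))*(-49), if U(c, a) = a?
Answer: -3822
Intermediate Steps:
o(R, N) = -3 + 3*R + N*R (o(R, N) = -3 + ((2*R + R*N) + R) = -3 + ((2*R + N*R) + R) = -3 + (3*R + N*R) = -3 + 3*R + N*R)
V(H) = 4*H² (V(H) = (H + H)² = (2*H)² = 4*H²)
(14 + V(4))*(-49) = (14 + 4*4²)*(-49) = (14 + 4*16)*(-49) = (14 + 64)*(-49) = 78*(-49) = -3822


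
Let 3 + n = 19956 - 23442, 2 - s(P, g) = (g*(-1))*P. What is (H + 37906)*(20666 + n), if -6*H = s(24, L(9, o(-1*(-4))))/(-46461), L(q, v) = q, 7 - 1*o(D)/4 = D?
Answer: 90753856841939/139383 ≈ 6.5111e+8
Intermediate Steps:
o(D) = 28 - 4*D
s(P, g) = 2 + P*g (s(P, g) = 2 - g*(-1)*P = 2 - (-g)*P = 2 - (-1)*P*g = 2 + P*g)
n = -3489 (n = -3 + (19956 - 23442) = -3 - 3486 = -3489)
H = 109/139383 (H = -(2 + 24*9)/(6*(-46461)) = -(2 + 216)*(-1)/(6*46461) = -109*(-1)/(3*46461) = -1/6*(-218/46461) = 109/139383 ≈ 0.00078202)
(H + 37906)*(20666 + n) = (109/139383 + 37906)*(20666 - 3489) = (5283452107/139383)*17177 = 90753856841939/139383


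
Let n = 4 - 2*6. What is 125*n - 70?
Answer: -1070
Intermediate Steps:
n = -8 (n = 4 - 12 = -8)
125*n - 70 = 125*(-8) - 70 = -1000 - 70 = -1070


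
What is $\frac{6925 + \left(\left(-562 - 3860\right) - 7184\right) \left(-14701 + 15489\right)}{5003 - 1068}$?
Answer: $- \frac{9138603}{3935} \approx -2322.4$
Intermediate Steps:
$\frac{6925 + \left(\left(-562 - 3860\right) - 7184\right) \left(-14701 + 15489\right)}{5003 - 1068} = \frac{6925 + \left(-4422 - 7184\right) 788}{3935} = \left(6925 - 9145528\right) \frac{1}{3935} = \left(-9138603\right) \frac{1}{3935} = - \frac{9138603}{3935}$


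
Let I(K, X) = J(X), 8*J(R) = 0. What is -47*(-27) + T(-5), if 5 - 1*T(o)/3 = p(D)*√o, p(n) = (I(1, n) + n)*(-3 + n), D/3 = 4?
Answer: 1284 - 324*I*√5 ≈ 1284.0 - 724.49*I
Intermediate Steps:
D = 12 (D = 3*4 = 12)
J(R) = 0 (J(R) = (⅛)*0 = 0)
I(K, X) = 0
p(n) = n*(-3 + n) (p(n) = (0 + n)*(-3 + n) = n*(-3 + n))
T(o) = 15 - 324*√o (T(o) = 15 - 3*12*(-3 + 12)*√o = 15 - 3*12*9*√o = 15 - 324*√o)
-47*(-27) + T(-5) = -47*(-27) + (15 - 324*I*√5) = 1269 + (15 - 324*I*√5) = 1284 - 324*I*√5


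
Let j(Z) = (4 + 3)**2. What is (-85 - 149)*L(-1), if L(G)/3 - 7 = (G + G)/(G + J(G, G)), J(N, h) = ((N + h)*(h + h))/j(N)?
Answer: -32214/5 ≈ -6442.8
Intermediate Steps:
j(Z) = 49 (j(Z) = 7**2 = 49)
J(N, h) = 2*h*(N + h)/49 (J(N, h) = ((N + h)*(h + h))/49 = ((N + h)*(2*h))*(1/49) = (2*h*(N + h))*(1/49) = 2*h*(N + h)/49)
L(G) = 21 + 6*G/(G + 4*G**2/49) (L(G) = 21 + 3*((G + G)/(G + 2*G*(G + G)/49)) = 21 + 3*((2*G)/(G + 2*G*(2*G)/49)) = 21 + 3*((2*G)/(G + 4*G**2/49)) = 21 + 3*(2*G/(G + 4*G**2/49)) = 21 + 6*G/(G + 4*G**2/49))
(-85 - 149)*L(-1) = (-85 - 149)*(21*(63 + 4*(-1))/(49 + 4*(-1))) = -4914*(63 - 4)/(49 - 4) = -4914*59/45 = -234*413/15 = -32214/5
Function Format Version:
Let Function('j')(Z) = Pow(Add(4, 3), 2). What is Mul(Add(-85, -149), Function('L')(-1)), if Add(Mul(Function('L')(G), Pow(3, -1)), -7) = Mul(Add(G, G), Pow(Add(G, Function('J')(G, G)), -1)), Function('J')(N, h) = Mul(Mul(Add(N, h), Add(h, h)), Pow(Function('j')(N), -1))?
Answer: Rational(-32214, 5) ≈ -6442.8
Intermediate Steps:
Function('j')(Z) = 49 (Function('j')(Z) = Pow(7, 2) = 49)
Function('J')(N, h) = Mul(Rational(2, 49), h, Add(N, h)) (Function('J')(N, h) = Mul(Mul(Add(N, h), Add(h, h)), Pow(49, -1)) = Mul(Mul(Add(N, h), Mul(2, h)), Rational(1, 49)) = Mul(Mul(2, h, Add(N, h)), Rational(1, 49)) = Mul(Rational(2, 49), h, Add(N, h)))
Function('L')(G) = Add(21, Mul(6, G, Pow(Add(G, Mul(Rational(4, 49), Pow(G, 2))), -1))) (Function('L')(G) = Add(21, Mul(3, Mul(Add(G, G), Pow(Add(G, Mul(Rational(2, 49), G, Add(G, G))), -1)))) = Add(21, Mul(3, Mul(Mul(2, G), Pow(Add(G, Mul(Rational(2, 49), G, Mul(2, G))), -1)))) = Add(21, Mul(3, Mul(Mul(2, G), Pow(Add(G, Mul(Rational(4, 49), Pow(G, 2))), -1)))) = Add(21, Mul(3, Mul(2, G, Pow(Add(G, Mul(Rational(4, 49), Pow(G, 2))), -1)))) = Add(21, Mul(6, G, Pow(Add(G, Mul(Rational(4, 49), Pow(G, 2))), -1))))
Mul(Add(-85, -149), Function('L')(-1)) = Mul(Add(-85, -149), Mul(21, Pow(Add(49, Mul(4, -1)), -1), Add(63, Mul(4, -1)))) = Mul(-234, Mul(21, Pow(Add(49, -4), -1), Add(63, -4))) = Mul(-234, Mul(21, Pow(45, -1), 59)) = Mul(-234, Mul(21, Rational(1, 45), 59)) = Mul(-234, Rational(413, 15)) = Rational(-32214, 5)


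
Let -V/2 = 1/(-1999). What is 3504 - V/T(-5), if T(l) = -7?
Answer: 49031474/13993 ≈ 3504.0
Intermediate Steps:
V = 2/1999 (V = -2/(-1999) = -2*(-1/1999) = 2/1999 ≈ 0.0010005)
3504 - V/T(-5) = 3504 - 2/(1999*(-7)) = 3504 - 2*(-1)/(1999*7) = 3504 - 1*(-2/13993) = 3504 + 2/13993 = 49031474/13993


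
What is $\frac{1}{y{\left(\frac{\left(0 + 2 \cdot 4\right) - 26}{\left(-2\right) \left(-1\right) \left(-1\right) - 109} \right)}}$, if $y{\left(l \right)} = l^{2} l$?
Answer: $\frac{50653}{216} \approx 234.5$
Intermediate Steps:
$y{\left(l \right)} = l^{3}$
$\frac{1}{y{\left(\frac{\left(0 + 2 \cdot 4\right) - 26}{\left(-2\right) \left(-1\right) \left(-1\right) - 109} \right)}} = \frac{1}{\left(\frac{\left(0 + 2 \cdot 4\right) - 26}{\left(-2\right) \left(-1\right) \left(-1\right) - 109}\right)^{3}} = \frac{1}{\left(\frac{\left(0 + 8\right) - 26}{2 \left(-1\right) - 109}\right)^{3}} = \frac{1}{\left(\frac{8 - 26}{-2 - 109}\right)^{3}} = \frac{1}{\left(- \frac{18}{-111}\right)^{3}} = \frac{1}{\left(\left(-18\right) \left(- \frac{1}{111}\right)\right)^{3}} = \frac{1}{\left(\frac{6}{37}\right)^{3}} = \frac{1}{\frac{216}{50653}} = \frac{50653}{216}$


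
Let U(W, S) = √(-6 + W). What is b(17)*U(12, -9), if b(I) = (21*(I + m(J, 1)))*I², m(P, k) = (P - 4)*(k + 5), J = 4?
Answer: 103173*√6 ≈ 2.5272e+5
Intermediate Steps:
m(P, k) = (-4 + P)*(5 + k)
b(I) = 21*I³ (b(I) = (21*(I + (-20 - 4*1 + 5*4 + 4*1)))*I² = (21*(I + (-20 - 4 + 20 + 4)))*I² = (21*(I + 0))*I² = (21*I)*I² = 21*I³)
b(17)*U(12, -9) = (21*17³)*√(-6 + 12) = (21*4913)*√6 = 103173*√6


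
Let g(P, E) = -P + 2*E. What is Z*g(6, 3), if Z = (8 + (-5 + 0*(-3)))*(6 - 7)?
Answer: 0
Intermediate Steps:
Z = -3 (Z = (8 + (-5 + 0))*(-1) = (8 - 5)*(-1) = 3*(-1) = -3)
Z*g(6, 3) = -3*(-1*6 + 2*3) = -3*(-6 + 6) = -3*0 = 0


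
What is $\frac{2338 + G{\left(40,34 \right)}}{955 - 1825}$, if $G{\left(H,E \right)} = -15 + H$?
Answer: $- \frac{2363}{870} \approx -2.7161$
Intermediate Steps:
$\frac{2338 + G{\left(40,34 \right)}}{955 - 1825} = \frac{2338 + \left(-15 + 40\right)}{955 - 1825} = \frac{2338 + 25}{-870} = 2363 \left(- \frac{1}{870}\right) = - \frac{2363}{870}$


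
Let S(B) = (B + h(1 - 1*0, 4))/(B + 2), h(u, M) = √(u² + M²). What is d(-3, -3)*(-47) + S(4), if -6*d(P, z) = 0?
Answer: ⅔ + √17/6 ≈ 1.3539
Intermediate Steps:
d(P, z) = 0 (d(P, z) = -⅙*0 = 0)
h(u, M) = √(M² + u²)
S(B) = (B + √17)/(2 + B) (S(B) = (B + √(4² + (1 - 1*0)²))/(B + 2) = (B + √(16 + (1 + 0)²))/(2 + B) = (B + √(16 + 1²))/(2 + B) = (B + √(16 + 1))/(2 + B) = (B + √17)/(2 + B))
d(-3, -3)*(-47) + S(4) = 0*(-47) + (4 + √17)/(2 + 4) = 0 + (4 + √17)/6 = 0 + (⅔ + √17/6) = ⅔ + √17/6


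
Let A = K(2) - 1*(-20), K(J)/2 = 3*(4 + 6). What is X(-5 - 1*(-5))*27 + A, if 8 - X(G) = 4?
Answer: 188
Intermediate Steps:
K(J) = 60 (K(J) = 2*(3*(4 + 6)) = 2*(3*10) = 2*30 = 60)
X(G) = 4 (X(G) = 8 - 1*4 = 8 - 4 = 4)
A = 80 (A = 60 - 1*(-20) = 60 + 20 = 80)
X(-5 - 1*(-5))*27 + A = 4*27 + 80 = 108 + 80 = 188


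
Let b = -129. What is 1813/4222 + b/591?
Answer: 175615/831734 ≈ 0.21114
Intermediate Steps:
1813/4222 + b/591 = 1813/4222 - 129/591 = 1813*(1/4222) - 129*1/591 = 1813/4222 - 43/197 = 175615/831734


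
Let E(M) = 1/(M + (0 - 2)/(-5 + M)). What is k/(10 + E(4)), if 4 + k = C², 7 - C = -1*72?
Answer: 37422/61 ≈ 613.48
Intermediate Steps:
E(M) = 1/(M - 2/(-5 + M))
C = 79 (C = 7 - (-1)*72 = 7 - 1*(-72) = 7 + 72 = 79)
k = 6237 (k = -4 + 79² = -4 + 6241 = 6237)
k/(10 + E(4)) = 6237/(10 + (5 - 1*4)/(2 - 1*4² + 5*4)) = 6237/(10 + (5 - 4)/(2 - 1*16 + 20)) = 6237/(10 + 1/(2 - 16 + 20)) = 6237/(10 + 1/6) = 6237/(10 + (⅙)*1) = 6237/(10 + ⅙) = 6237/(61/6) = 6237*(6/61) = 37422/61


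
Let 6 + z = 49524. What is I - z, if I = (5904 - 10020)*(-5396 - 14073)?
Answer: 80084886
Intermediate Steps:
z = 49518 (z = -6 + 49524 = 49518)
I = 80134404 (I = -4116*(-19469) = 80134404)
I - z = 80134404 - 1*49518 = 80134404 - 49518 = 80084886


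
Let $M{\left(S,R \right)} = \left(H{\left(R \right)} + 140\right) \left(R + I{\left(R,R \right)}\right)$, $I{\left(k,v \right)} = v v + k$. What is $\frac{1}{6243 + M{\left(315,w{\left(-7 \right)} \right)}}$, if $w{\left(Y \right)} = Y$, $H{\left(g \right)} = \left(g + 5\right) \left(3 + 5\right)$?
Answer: $\frac{1}{10583} \approx 9.4491 \cdot 10^{-5}$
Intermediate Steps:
$I{\left(k,v \right)} = k + v^{2}$ ($I{\left(k,v \right)} = v^{2} + k = k + v^{2}$)
$H{\left(g \right)} = 40 + 8 g$ ($H{\left(g \right)} = \left(5 + g\right) 8 = 40 + 8 g$)
$M{\left(S,R \right)} = \left(180 + 8 R\right) \left(R^{2} + 2 R\right)$ ($M{\left(S,R \right)} = \left(\left(40 + 8 R\right) + 140\right) \left(R + \left(R + R^{2}\right)\right) = \left(180 + 8 R\right) \left(R^{2} + 2 R\right)$)
$\frac{1}{6243 + M{\left(315,w{\left(-7 \right)} \right)}} = \frac{1}{6243 + 4 \left(-7\right) \left(90 + 2 \left(-7\right)^{2} + 49 \left(-7\right)\right)} = \frac{1}{6243 + 4 \left(-7\right) \left(90 + 2 \cdot 49 - 343\right)} = \frac{1}{6243 + 4 \left(-7\right) \left(90 + 98 - 343\right)} = \frac{1}{6243 + 4 \left(-7\right) \left(-155\right)} = \frac{1}{6243 + 4340} = \frac{1}{10583}$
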